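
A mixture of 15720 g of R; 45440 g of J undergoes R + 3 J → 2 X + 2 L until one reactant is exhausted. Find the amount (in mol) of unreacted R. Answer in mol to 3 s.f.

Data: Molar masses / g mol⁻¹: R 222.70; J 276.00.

15.7 mol

n(R) = 15720 / 222.70 = 70.59 mol
n(J) = 45440 / 276.00 = 164.6 mol
n/ν → R: 70.59, J: 54.87; J is limiting.
R consumed = (1/3) × 164.6 = 54.87 mol
R remaining = 70.59 − 54.87 = 15.72 mol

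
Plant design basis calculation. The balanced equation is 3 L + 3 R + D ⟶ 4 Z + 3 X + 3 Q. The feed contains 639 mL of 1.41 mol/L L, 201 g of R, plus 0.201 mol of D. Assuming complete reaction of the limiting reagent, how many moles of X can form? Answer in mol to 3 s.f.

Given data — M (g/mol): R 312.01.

0.603 mol

n(L) = 1.41 × 639.0/1000 = 0.9010 mol
n(R) = 201.0 / 312.01 = 0.6442 mol
n(D) = 0.2010 mol
n/ν for L = 0.9010/3 = 0.3003
n/ν for R = 0.6442/3 = 0.2147
n/ν for D = 0.2010/1 = 0.2010
Smallest n/ν is D → limiting reagent.
n(X) = (3/1) × 0.2010 = 0.6030 mol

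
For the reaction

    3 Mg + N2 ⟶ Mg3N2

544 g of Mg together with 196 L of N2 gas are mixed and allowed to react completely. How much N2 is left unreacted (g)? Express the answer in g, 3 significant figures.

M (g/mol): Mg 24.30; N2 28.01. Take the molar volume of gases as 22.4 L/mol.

n(Mg) = 544.0 / 24.30 = 22.39 mol
n(N2) = 196.0 / 22.4 = 8.750 mol
n/ν → Mg: 7.463, N2: 8.750; Mg is limiting.
N2 consumed = (1/3) × 22.39 = 7.463 mol
N2 remaining = 8.750 − 7.463 = 1.287 mol
mass = 1.287 × 28.01 = 36.05 g

36.1 g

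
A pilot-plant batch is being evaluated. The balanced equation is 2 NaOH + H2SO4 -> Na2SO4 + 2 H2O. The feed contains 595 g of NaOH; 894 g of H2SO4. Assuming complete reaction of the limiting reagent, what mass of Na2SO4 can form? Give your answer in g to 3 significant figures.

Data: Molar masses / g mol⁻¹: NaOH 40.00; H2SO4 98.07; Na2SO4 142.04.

1060 g

n(NaOH) = 595.0 / 40.00 = 14.88 mol
n(H2SO4) = 894.0 / 98.07 = 9.116 mol
n/ν for NaOH = 14.88/2 = 7.440
n/ν for H2SO4 = 9.116/1 = 9.116
Smallest n/ν is NaOH → limiting reagent.
n(Na2SO4) = (1/2) × 14.88 = 7.440 mol
mass = 7.440 × 142.04 = 1057 g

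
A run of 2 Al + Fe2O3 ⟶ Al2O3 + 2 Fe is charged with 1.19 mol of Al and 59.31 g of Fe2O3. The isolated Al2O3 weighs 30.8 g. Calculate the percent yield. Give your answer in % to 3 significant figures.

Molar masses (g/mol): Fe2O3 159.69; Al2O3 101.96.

n(Al) = 1.190 mol
n(Fe2O3) = 59.31 / 159.69 = 0.3714 mol
n/ν for Al = 1.190/2 = 0.5950
n/ν for Fe2O3 = 0.3714/1 = 0.3714
Smallest n/ν is Fe2O3 → limiting reagent.
theoretical n(Al2O3) = (1/1) × 0.3714 = 0.3714 mol → 37.87 g
% yield = 30.8 / 37.87 × 100 = 81.33 %

81.3 %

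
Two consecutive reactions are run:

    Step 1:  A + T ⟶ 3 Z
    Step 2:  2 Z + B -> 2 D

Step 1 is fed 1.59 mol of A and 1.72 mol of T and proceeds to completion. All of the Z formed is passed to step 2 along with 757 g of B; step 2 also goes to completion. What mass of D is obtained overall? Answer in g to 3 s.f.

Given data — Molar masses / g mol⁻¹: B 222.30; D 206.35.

984 g

Step 1:
n(A) = 1.590 mol
n(T) = 1.720 mol
n/ν → A: 1.590, T: 1.720; A is limiting.
n(Z) produced = (3/1) × 1.590 = 4.770 mol
Step 2:
n(Z) available = 4.770 mol
n(B) = 757.0 / 222.30 = 3.405 mol
n/ν → Z: 2.385, B: 3.405; Z is limiting.
n(D) = (2/2) × 4.770 = 4.770 mol
mass = 4.770 × 206.35 = 984.3 g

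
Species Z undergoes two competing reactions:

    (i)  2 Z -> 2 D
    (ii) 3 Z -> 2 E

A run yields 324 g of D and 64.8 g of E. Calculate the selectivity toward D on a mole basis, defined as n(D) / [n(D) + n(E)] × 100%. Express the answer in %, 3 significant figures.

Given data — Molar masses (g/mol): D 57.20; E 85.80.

n(D) = 324 / 57.20 = 5.664 mol
n(E) = 64.8 / 85.80 = 0.7552 mol
selectivity = 5.664/(5.664+0.7552) × 100 = 88.24 %

88.2 %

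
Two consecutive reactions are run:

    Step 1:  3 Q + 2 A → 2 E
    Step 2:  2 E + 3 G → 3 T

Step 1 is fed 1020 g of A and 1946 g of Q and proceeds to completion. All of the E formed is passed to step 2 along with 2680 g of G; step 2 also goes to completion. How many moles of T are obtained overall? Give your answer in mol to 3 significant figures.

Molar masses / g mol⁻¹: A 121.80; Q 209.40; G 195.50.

Step 1:
n(A) = 1020 / 121.80 = 8.374 mol
n(Q) = 1946 / 209.40 = 9.293 mol
n/ν → A: 4.187, Q: 3.098; Q is limiting.
n(E) produced = (2/3) × 9.293 = 6.195 mol
Step 2:
n(E) available = 6.195 mol
n(G) = 2680 / 195.50 = 13.71 mol
n/ν → E: 3.098, G: 4.570; E is limiting.
n(T) = (3/2) × 6.195 = 9.293 mol

9.29 mol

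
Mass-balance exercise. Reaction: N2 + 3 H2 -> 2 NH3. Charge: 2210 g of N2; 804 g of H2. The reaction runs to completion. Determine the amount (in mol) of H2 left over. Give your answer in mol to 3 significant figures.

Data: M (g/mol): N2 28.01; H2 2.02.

161 mol

n(N2) = 2210 / 28.01 = 78.90 mol
n(H2) = 804.0 / 2.02 = 398.0 mol
n/ν → N2: 78.90, H2: 132.7; N2 is limiting.
H2 consumed = (3/1) × 78.90 = 236.7 mol
H2 remaining = 398.0 − 236.7 = 161.3 mol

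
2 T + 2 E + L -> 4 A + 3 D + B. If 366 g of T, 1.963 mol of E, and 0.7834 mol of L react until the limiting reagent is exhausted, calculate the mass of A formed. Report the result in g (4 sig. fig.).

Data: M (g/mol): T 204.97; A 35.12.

n(T) = 366.0 / 204.97 = 1.786 mol
n(E) = 1.963 mol
n(L) = 0.7834 mol
n/ν for T = 1.786/2 = 0.8930
n/ν for E = 1.963/2 = 0.9815
n/ν for L = 0.7834/1 = 0.7834
Smallest n/ν is L → limiting reagent.
n(A) = (4/1) × 0.7834 = 3.134 mol
mass = 3.134 × 35.12 = 110.1 g

110.1 g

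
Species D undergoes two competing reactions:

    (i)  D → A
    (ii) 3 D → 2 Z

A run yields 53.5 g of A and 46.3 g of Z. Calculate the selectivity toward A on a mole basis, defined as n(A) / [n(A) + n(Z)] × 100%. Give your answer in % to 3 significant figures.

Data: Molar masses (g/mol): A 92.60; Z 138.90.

63.4 %

n(A) = 53.5 / 92.60 = 0.5778 mol
n(Z) = 46.3 / 138.90 = 0.3333 mol
selectivity = 0.5778/(0.5778+0.3333) × 100 = 63.42 %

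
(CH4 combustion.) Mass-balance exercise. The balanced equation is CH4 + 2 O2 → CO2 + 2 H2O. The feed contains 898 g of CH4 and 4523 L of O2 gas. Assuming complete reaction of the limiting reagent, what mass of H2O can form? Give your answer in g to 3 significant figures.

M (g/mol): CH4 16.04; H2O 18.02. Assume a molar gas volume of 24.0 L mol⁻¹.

n(CH4) = 898.0 / 16.04 = 55.99 mol
n(O2) = 4523 / 24.0 = 188.5 mol
n/ν for CH4 = 55.99/1 = 55.99
n/ν for O2 = 188.5/2 = 94.25
Smallest n/ν is CH4 → limiting reagent.
n(H2O) = (2/1) × 55.99 = 112.0 mol
mass = 112.0 × 18.02 = 2018 g

2020 g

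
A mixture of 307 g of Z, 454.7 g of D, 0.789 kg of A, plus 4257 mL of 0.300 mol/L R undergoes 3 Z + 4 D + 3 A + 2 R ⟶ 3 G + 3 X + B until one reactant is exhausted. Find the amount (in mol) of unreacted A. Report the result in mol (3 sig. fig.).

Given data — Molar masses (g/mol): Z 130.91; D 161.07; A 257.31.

1.15 mol

n(Z) = 307.0 / 130.91 = 2.345 mol
n(D) = 454.7 / 161.07 = 2.823 mol
n(A) = 0.7890×1000 / 257.31 = 3.066 mol
n(R) = 0.300 × 4257/1000 = 1.277 mol
n/ν → Z: 0.7817, D: 0.7058, A: 1.022, R: 0.6385; R is limiting.
A consumed = (3/2) × 1.277 = 1.916 mol
A remaining = 3.066 − 1.916 = 1.150 mol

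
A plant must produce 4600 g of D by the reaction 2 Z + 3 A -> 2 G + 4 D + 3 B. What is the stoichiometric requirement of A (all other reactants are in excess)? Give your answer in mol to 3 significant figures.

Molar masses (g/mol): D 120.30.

28.7 mol

n(D) = 4600 / 120.30 = 38.24 mol
n(A) = (3/4) × 38.24 = 28.68 mol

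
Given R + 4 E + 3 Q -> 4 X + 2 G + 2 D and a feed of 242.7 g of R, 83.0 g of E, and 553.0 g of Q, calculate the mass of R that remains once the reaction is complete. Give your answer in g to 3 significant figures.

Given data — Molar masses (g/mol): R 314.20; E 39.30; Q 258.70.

76.8 g

n(R) = 242.7 / 314.20 = 0.7724 mol
n(E) = 83.00 / 39.30 = 2.112 mol
n(Q) = 553.0 / 258.70 = 2.138 mol
n/ν for R = 0.7724/1 = 0.7724
n/ν for E = 2.112/4 = 0.5280
n/ν for Q = 2.138/3 = 0.7127
Smallest n/ν is E → limiting reagent.
R consumed = (1/4) × 2.112 = 0.5280 mol
R remaining = 0.7724 − 0.5280 = 0.2444 mol
mass = 0.2444 × 314.20 = 76.79 g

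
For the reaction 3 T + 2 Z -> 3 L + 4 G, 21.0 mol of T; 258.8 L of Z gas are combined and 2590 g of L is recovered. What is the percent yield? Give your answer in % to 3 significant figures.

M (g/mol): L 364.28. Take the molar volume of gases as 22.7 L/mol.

n(T) = 21.00 mol
n(Z) = 258.8 / 22.7 = 11.40 mol
n/ν for T = 21.00/3 = 7.000
n/ν for Z = 11.40/2 = 5.700
Smallest n/ν is Z → limiting reagent.
theoretical n(L) = (3/2) × 11.40 = 17.10 mol → 6229 g
% yield = 2590 / 6229 × 100 = 41.58 %

41.6 %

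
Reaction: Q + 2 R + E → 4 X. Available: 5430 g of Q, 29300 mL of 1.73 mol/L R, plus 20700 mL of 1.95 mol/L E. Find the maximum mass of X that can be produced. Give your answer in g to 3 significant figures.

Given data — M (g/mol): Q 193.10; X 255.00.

n(Q) = 5430 / 193.10 = 28.12 mol
n(R) = 1.73 × 29300/1000 = 50.69 mol
n(E) = 1.95 × 20700/1000 = 40.37 mol
n/ν → Q: 28.12, R: 25.35, E: 40.37; R is limiting.
n(X) = (4/2) × 50.69 = 101.4 mol
mass = 101.4 × 255.00 = 25860 g

25900 g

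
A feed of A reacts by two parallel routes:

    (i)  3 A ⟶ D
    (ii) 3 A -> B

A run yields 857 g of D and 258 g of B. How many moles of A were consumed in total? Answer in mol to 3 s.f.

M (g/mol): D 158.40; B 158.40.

n(D) = 857 / 158.40 = 5.410 mol
n(B) = 258 / 158.40 = 1.629 mol
n(A) via (i) = (3/1)×5.410 = 16.23 mol
n(A) via (ii) = (3/1)×1.629 = 4.887 mol
total n(A) = 16.23 + 4.887 = 21.12 mol

21.1 mol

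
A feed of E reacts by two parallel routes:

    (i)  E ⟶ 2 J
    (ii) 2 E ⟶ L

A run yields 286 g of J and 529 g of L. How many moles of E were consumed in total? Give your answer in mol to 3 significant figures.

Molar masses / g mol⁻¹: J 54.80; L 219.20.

7.44 mol

n(J) = 286 / 54.80 = 5.219 mol
n(L) = 529 / 219.20 = 2.413 mol
n(E) via (i) = (1/2)×5.219 = 2.610 mol
n(E) via (ii) = (2/1)×2.413 = 4.826 mol
total n(E) = 2.610 + 4.826 = 7.436 mol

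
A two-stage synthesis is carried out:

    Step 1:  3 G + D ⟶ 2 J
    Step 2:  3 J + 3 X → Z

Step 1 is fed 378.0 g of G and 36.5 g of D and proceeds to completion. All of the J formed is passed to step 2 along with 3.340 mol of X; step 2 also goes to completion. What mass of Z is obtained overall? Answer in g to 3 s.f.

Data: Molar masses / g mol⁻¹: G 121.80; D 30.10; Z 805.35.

Step 1:
n(G) = 378.0 / 121.80 = 3.103 mol
n(D) = 36.50 / 30.10 = 1.213 mol
n/ν for G = 3.103/3 = 1.034
n/ν for D = 1.213/1 = 1.213
Smallest n/ν is G → limiting reagent.
n(J) produced = (2/3) × 3.103 = 2.069 mol
Step 2:
n(J) available = 2.069 mol
n(X) = 3.340 mol
n/ν for J = 2.069/3 = 0.6897
n/ν for X = 3.340/3 = 1.113
Smallest n/ν is J → limiting reagent.
n(Z) = (1/3) × 2.069 = 0.6897 mol
mass = 0.6897 × 805.35 = 555.4 g

555 g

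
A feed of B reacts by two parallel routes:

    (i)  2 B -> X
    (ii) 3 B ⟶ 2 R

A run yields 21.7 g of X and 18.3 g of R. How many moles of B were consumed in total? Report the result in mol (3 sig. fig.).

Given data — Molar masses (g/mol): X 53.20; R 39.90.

n(X) = 21.7 / 53.20 = 0.4079 mol
n(R) = 18.3 / 39.90 = 0.4586 mol
n(B) via (i) = (2/1)×0.4079 = 0.8158 mol
n(B) via (ii) = (3/2)×0.4586 = 0.6879 mol
total n(B) = 0.8158 + 0.6879 = 1.504 mol

1.50 mol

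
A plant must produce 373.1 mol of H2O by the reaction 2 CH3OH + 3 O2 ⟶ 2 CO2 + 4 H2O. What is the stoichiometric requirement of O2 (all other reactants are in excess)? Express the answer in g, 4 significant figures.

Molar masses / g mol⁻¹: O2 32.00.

8954 g

n(H2O) = 373.1 mol
n(O2) = (3/4) × 373.1 = 279.8 mol
mass = 279.8 × 32.00 = 8954 g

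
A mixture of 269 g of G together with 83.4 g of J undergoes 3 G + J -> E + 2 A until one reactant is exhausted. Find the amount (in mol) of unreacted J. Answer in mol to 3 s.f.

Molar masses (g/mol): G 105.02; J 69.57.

n(G) = 269.0 / 105.02 = 2.561 mol
n(J) = 83.40 / 69.57 = 1.199 mol
n/ν for G = 2.561/3 = 0.8537
n/ν for J = 1.199/1 = 1.199
Smallest n/ν is G → limiting reagent.
J consumed = (1/3) × 2.561 = 0.8537 mol
J remaining = 1.199 − 0.8537 = 0.3453 mol

0.345 mol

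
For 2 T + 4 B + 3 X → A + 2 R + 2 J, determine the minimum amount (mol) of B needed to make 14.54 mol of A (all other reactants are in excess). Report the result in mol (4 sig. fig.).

58.16 mol

n(A) = 14.54 mol
n(B) = (4/1) × 14.54 = 58.16 mol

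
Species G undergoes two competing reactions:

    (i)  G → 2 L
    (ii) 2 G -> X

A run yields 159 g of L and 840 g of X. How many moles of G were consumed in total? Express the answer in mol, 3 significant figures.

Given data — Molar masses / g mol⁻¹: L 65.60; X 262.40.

n(L) = 159 / 65.60 = 2.424 mol
n(X) = 840 / 262.40 = 3.201 mol
n(G) via (i) = (1/2)×2.424 = 1.212 mol
n(G) via (ii) = (2/1)×3.201 = 6.402 mol
total n(G) = 1.212 + 6.402 = 7.614 mol

7.61 mol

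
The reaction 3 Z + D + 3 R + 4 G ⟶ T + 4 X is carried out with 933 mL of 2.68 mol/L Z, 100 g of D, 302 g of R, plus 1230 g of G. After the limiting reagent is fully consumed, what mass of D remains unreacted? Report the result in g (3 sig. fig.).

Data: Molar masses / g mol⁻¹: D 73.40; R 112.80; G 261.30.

38.8 g

n(Z) = 2.68 × 933.0/1000 = 2.500 mol
n(D) = 100.0 / 73.40 = 1.362 mol
n(R) = 302.0 / 112.80 = 2.677 mol
n(G) = 1230 / 261.30 = 4.707 mol
n/ν for Z = 2.500/3 = 0.8333
n/ν for D = 1.362/1 = 1.362
n/ν for R = 2.677/3 = 0.8923
n/ν for G = 4.707/4 = 1.177
Smallest n/ν is Z → limiting reagent.
D consumed = (1/3) × 2.500 = 0.8333 mol
D remaining = 1.362 − 0.8333 = 0.5287 mol
mass = 0.5287 × 73.40 = 38.81 g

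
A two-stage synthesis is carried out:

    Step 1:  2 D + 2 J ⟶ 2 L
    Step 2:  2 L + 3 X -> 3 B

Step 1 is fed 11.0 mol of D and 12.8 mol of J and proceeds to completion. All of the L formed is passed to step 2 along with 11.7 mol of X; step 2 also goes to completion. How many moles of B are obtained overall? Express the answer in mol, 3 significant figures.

Step 1:
n(D) = 11.00 mol
n(J) = 12.80 mol
n/ν → D: 5.500, J: 6.400; D is limiting.
n(L) produced = (2/2) × 11.00 = 11.00 mol
Step 2:
n(L) available = 11.00 mol
n(X) = 11.70 mol
n/ν → L: 5.500, X: 3.900; X is limiting.
n(B) = (3/3) × 11.70 = 11.70 mol

11.7 mol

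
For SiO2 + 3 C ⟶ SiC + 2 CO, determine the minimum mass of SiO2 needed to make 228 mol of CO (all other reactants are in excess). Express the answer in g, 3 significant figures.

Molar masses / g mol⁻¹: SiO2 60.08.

n(CO) = 228.0 mol
n(SiO2) = (1/2) × 228.0 = 114.0 mol
mass = 114.0 × 60.08 = 6849 g

6850 g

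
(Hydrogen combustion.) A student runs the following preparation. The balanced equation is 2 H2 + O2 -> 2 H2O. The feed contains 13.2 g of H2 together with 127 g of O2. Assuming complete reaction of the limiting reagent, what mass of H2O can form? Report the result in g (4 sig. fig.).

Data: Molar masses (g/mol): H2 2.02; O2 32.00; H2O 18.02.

n(H2) = 13.20 / 2.02 = 6.535 mol
n(O2) = 127.0 / 32.00 = 3.969 mol
n/ν → H2: 3.268, O2: 3.969; H2 is limiting.
n(H2O) = (2/2) × 6.535 = 6.535 mol
mass = 6.535 × 18.02 = 117.8 g

117.8 g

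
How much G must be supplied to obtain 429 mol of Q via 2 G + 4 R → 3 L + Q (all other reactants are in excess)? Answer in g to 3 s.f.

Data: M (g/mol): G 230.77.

198000 g

n(Q) = 429.0 mol
n(G) = (2/1) × 429.0 = 858.0 mol
mass = 858.0 × 230.77 = 198000 g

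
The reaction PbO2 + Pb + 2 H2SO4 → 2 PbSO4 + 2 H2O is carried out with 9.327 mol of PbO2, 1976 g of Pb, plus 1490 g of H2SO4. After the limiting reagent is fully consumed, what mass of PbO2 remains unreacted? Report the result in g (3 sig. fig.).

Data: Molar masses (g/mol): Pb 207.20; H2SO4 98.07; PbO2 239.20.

n(PbO2) = 9.327 mol
n(Pb) = 1976 / 207.20 = 9.537 mol
n(H2SO4) = 1490 / 98.07 = 15.19 mol
n/ν for PbO2 = 9.327/1 = 9.327
n/ν for Pb = 9.537/1 = 9.537
n/ν for H2SO4 = 15.19/2 = 7.595
Smallest n/ν is H2SO4 → limiting reagent.
PbO2 consumed = (1/2) × 15.19 = 7.595 mol
PbO2 remaining = 9.327 − 7.595 = 1.732 mol
mass = 1.732 × 239.20 = 414.3 g

414 g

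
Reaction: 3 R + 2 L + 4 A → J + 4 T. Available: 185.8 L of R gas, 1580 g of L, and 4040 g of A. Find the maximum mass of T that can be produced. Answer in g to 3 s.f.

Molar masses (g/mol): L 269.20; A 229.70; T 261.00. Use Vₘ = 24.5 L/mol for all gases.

n(R) = 185.8 / 24.5 = 7.584 mol
n(L) = 1580 / 269.20 = 5.869 mol
n(A) = 4040 / 229.70 = 17.59 mol
n/ν → R: 2.528, L: 2.935, A: 4.398; R is limiting.
n(T) = (4/3) × 7.584 = 10.11 mol
mass = 10.11 × 261.00 = 2639 g

2640 g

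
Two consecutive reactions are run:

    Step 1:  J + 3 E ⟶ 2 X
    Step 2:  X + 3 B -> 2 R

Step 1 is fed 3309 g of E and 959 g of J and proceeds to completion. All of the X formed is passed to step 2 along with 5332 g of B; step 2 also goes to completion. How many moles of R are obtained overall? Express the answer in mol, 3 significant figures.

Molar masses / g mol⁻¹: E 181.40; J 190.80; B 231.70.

Step 1:
n(E) = 3309 / 181.40 = 18.24 mol
n(J) = 959.0 / 190.80 = 5.026 mol
n/ν for E = 18.24/3 = 6.080
n/ν for J = 5.026/1 = 5.026
Smallest n/ν is J → limiting reagent.
n(X) produced = (2/1) × 5.026 = 10.05 mol
Step 2:
n(X) available = 10.05 mol
n(B) = 5332 / 231.70 = 23.01 mol
n/ν for X = 10.05/1 = 10.05
n/ν for B = 23.01/3 = 7.670
Smallest n/ν is B → limiting reagent.
n(R) = (2/3) × 23.01 = 15.34 mol

15.3 mol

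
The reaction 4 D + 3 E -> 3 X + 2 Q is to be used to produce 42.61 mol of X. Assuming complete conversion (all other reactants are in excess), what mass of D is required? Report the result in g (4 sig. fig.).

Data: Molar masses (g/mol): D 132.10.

n(X) = 42.61 mol
n(D) = (4/3) × 42.61 = 56.81 mol
mass = 56.81 × 132.10 = 7505 g

7505 g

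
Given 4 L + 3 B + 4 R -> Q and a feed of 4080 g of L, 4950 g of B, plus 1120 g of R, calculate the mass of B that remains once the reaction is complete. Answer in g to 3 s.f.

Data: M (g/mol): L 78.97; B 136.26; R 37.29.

1880 g

n(L) = 4080 / 78.97 = 51.67 mol
n(B) = 4950 / 136.26 = 36.33 mol
n(R) = 1120 / 37.29 = 30.03 mol
n/ν for L = 51.67/4 = 12.92
n/ν for B = 36.33/3 = 12.11
n/ν for R = 30.03/4 = 7.508
Smallest n/ν is R → limiting reagent.
B consumed = (3/4) × 30.03 = 22.52 mol
B remaining = 36.33 − 22.52 = 13.81 mol
mass = 13.81 × 136.26 = 1882 g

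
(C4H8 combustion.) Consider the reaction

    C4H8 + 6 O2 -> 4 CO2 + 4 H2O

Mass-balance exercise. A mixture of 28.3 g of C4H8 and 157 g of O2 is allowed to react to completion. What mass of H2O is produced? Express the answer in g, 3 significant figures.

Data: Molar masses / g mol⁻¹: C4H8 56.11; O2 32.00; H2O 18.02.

36.4 g

n(C4H8) = 28.30 / 56.11 = 0.5044 mol
n(O2) = 157.0 / 32.00 = 4.906 mol
n/ν → C4H8: 0.5044, O2: 0.8177; C4H8 is limiting.
n(H2O) = (4/1) × 0.5044 = 2.018 mol
mass = 2.018 × 18.02 = 36.36 g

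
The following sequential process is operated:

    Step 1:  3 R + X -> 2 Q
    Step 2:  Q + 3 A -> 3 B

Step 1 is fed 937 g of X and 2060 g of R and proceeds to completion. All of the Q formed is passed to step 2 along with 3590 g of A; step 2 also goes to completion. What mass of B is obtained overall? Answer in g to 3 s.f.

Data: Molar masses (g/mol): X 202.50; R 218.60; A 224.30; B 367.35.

Step 1:
n(X) = 937.0 / 202.50 = 4.627 mol
n(R) = 2060 / 218.60 = 9.424 mol
n/ν for X = 4.627/1 = 4.627
n/ν for R = 9.424/3 = 3.141
Smallest n/ν is R → limiting reagent.
n(Q) produced = (2/3) × 9.424 = 6.283 mol
Step 2:
n(Q) available = 6.283 mol
n(A) = 3590 / 224.30 = 16.01 mol
n/ν for Q = 6.283/1 = 6.283
n/ν for A = 16.01/3 = 5.337
Smallest n/ν is A → limiting reagent.
n(B) = (3/3) × 16.01 = 16.01 mol
mass = 16.01 × 367.35 = 5881 g

5880 g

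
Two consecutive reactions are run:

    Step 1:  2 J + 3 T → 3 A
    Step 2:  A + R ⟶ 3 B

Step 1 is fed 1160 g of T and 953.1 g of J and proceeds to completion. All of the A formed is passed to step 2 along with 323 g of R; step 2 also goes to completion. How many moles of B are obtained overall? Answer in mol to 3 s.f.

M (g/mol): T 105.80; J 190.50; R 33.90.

22.5 mol

Step 1:
n(T) = 1160 / 105.80 = 10.96 mol
n(J) = 953.1 / 190.50 = 5.003 mol
n/ν → T: 3.653, J: 2.502; J is limiting.
n(A) produced = (3/2) × 5.003 = 7.505 mol
Step 2:
n(A) available = 7.505 mol
n(R) = 323.0 / 33.90 = 9.528 mol
n/ν → A: 7.505, R: 9.528; A is limiting.
n(B) = (3/1) × 7.505 = 22.52 mol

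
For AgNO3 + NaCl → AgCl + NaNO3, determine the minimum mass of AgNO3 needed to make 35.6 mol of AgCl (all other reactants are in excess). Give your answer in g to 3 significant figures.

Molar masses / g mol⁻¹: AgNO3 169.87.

n(AgCl) = 35.60 mol
n(AgNO3) = (1/1) × 35.60 = 35.60 mol
mass = 35.60 × 169.87 = 6047 g

6050 g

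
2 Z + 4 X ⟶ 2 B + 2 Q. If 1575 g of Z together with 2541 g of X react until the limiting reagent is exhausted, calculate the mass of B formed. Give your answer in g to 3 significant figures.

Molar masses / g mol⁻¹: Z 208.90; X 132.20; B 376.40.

2840 g

n(Z) = 1575 / 208.90 = 7.539 mol
n(X) = 2541 / 132.20 = 19.22 mol
n/ν → Z: 3.770, X: 4.805; Z is limiting.
n(B) = (2/2) × 7.539 = 7.539 mol
mass = 7.539 × 376.40 = 2838 g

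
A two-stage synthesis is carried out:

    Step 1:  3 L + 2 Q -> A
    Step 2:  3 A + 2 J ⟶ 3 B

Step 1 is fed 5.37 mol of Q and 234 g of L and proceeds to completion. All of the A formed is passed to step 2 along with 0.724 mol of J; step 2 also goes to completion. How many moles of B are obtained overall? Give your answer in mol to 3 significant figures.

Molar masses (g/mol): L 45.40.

Step 1:
n(Q) = 5.370 mol
n(L) = 234.0 / 45.40 = 5.154 mol
n/ν for Q = 5.370/2 = 2.685
n/ν for L = 5.154/3 = 1.718
Smallest n/ν is L → limiting reagent.
n(A) produced = (1/3) × 5.154 = 1.718 mol
Step 2:
n(A) available = 1.718 mol
n(J) = 0.7240 mol
n/ν for A = 1.718/3 = 0.5727
n/ν for J = 0.7240/2 = 0.3620
Smallest n/ν is J → limiting reagent.
n(B) = (3/2) × 0.7240 = 1.086 mol

1.09 mol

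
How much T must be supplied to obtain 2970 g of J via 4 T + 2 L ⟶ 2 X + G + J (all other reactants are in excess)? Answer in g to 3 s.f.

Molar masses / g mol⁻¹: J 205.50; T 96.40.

5570 g

n(J) = 2970 / 205.50 = 14.45 mol
n(T) = (4/1) × 14.45 = 57.80 mol
mass = 57.80 × 96.40 = 5572 g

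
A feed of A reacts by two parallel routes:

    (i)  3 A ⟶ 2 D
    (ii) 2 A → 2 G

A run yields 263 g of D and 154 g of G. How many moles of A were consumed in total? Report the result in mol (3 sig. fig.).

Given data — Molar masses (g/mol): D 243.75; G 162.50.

2.57 mol

n(D) = 263 / 243.75 = 1.079 mol
n(G) = 154 / 162.50 = 0.9477 mol
n(A) via (i) = (3/2)×1.079 = 1.619 mol
n(A) via (ii) = (2/2)×0.9477 = 0.9477 mol
total n(A) = 1.619 + 0.9477 = 2.567 mol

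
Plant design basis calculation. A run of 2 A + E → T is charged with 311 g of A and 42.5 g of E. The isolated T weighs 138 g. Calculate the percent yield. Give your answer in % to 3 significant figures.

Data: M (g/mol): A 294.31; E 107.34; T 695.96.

50.1 %

n(A) = 311.0 / 294.31 = 1.057 mol
n(E) = 42.50 / 107.34 = 0.3959 mol
n/ν for A = 1.057/2 = 0.5285
n/ν for E = 0.3959/1 = 0.3959
Smallest n/ν is E → limiting reagent.
theoretical n(T) = (1/1) × 0.3959 = 0.3959 mol → 275.5 g
% yield = 138 / 275.5 × 100 = 50.09 %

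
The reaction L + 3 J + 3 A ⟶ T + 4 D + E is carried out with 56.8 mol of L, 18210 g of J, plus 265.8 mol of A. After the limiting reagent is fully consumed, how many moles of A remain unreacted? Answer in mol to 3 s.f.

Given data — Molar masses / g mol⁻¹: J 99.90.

n(L) = 56.80 mol
n(J) = 18210 / 99.90 = 182.3 mol
n(A) = 265.8 mol
n/ν for L = 56.80/1 = 56.80
n/ν for J = 182.3/3 = 60.77
n/ν for A = 265.8/3 = 88.60
Smallest n/ν is L → limiting reagent.
A consumed = (3/1) × 56.80 = 170.4 mol
A remaining = 265.8 − 170.4 = 95.40 mol

95.4 mol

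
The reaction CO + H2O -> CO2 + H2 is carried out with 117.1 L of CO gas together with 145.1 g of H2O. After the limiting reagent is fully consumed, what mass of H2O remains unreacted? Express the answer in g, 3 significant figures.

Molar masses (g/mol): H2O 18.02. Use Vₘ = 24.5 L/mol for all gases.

n(CO) = 117.1 / 24.5 = 4.780 mol
n(H2O) = 145.1 / 18.02 = 8.052 mol
n/ν for CO = 4.780/1 = 4.780
n/ν for H2O = 8.052/1 = 8.052
Smallest n/ν is CO → limiting reagent.
H2O consumed = (1/1) × 4.780 = 4.780 mol
H2O remaining = 8.052 − 4.780 = 3.272 mol
mass = 3.272 × 18.02 = 58.96 g

59.0 g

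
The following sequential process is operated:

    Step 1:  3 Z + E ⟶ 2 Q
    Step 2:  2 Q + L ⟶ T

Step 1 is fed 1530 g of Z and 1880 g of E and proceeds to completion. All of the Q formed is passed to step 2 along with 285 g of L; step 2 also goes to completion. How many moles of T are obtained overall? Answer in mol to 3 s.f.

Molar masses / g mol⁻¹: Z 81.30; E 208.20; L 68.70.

Step 1:
n(Z) = 1530 / 81.30 = 18.82 mol
n(E) = 1880 / 208.20 = 9.030 mol
n/ν for Z = 18.82/3 = 6.273
n/ν for E = 9.030/1 = 9.030
Smallest n/ν is Z → limiting reagent.
n(Q) produced = (2/3) × 18.82 = 12.55 mol
Step 2:
n(Q) available = 12.55 mol
n(L) = 285.0 / 68.70 = 4.148 mol
n/ν for Q = 12.55/2 = 6.275
n/ν for L = 4.148/1 = 4.148
Smallest n/ν is L → limiting reagent.
n(T) = (1/1) × 4.148 = 4.148 mol

4.15 mol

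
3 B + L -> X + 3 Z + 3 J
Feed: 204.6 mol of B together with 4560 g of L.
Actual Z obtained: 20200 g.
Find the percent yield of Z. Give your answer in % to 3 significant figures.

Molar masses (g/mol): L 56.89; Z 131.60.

n(B) = 204.6 mol
n(L) = 4560 / 56.89 = 80.15 mol
n/ν → B: 68.20, L: 80.15; B is limiting.
theoretical n(Z) = (3/3) × 204.6 = 204.6 mol → 26930 g
% yield = 20200 / 26930 × 100 = 75.01 %

75.0 %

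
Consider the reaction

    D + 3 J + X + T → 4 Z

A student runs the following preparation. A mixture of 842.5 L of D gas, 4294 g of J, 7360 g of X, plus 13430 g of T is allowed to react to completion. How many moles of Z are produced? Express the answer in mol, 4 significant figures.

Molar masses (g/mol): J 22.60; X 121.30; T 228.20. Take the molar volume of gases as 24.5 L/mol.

137.6 mol

n(D) = 842.5 / 24.5 = 34.39 mol
n(J) = 4294 / 22.60 = 190.0 mol
n(X) = 7360 / 121.30 = 60.68 mol
n(T) = 13430 / 228.20 = 58.85 mol
n/ν for D = 34.39/1 = 34.39
n/ν for J = 190.0/3 = 63.33
n/ν for X = 60.68/1 = 60.68
n/ν for T = 58.85/1 = 58.85
Smallest n/ν is D → limiting reagent.
n(Z) = (4/1) × 34.39 = 137.6 mol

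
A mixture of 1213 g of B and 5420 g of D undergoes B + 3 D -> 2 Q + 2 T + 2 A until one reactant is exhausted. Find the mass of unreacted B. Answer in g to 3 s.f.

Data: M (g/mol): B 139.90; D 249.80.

n(B) = 1213 / 139.90 = 8.670 mol
n(D) = 5420 / 249.80 = 21.70 mol
n/ν for B = 8.670/1 = 8.670
n/ν for D = 21.70/3 = 7.233
Smallest n/ν is D → limiting reagent.
B consumed = (1/3) × 21.70 = 7.233 mol
B remaining = 8.670 − 7.233 = 1.437 mol
mass = 1.437 × 139.90 = 201.0 g

201 g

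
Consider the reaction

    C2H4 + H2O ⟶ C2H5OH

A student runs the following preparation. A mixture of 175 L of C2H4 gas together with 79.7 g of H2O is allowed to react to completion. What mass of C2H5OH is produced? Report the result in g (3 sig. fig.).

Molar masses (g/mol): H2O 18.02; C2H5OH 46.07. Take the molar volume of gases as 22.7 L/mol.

204 g

n(C2H4) = 175.0 / 22.7 = 7.709 mol
n(H2O) = 79.70 / 18.02 = 4.423 mol
n/ν for C2H4 = 7.709/1 = 7.709
n/ν for H2O = 4.423/1 = 4.423
Smallest n/ν is H2O → limiting reagent.
n(C2H5OH) = (1/1) × 4.423 = 4.423 mol
mass = 4.423 × 46.07 = 203.8 g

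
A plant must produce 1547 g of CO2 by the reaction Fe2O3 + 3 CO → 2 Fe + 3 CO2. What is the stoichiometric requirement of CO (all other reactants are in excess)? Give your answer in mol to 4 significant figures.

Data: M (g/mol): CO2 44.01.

n(CO2) = 1547 / 44.01 = 35.15 mol
n(CO) = (3/3) × 35.15 = 35.15 mol

35.15 mol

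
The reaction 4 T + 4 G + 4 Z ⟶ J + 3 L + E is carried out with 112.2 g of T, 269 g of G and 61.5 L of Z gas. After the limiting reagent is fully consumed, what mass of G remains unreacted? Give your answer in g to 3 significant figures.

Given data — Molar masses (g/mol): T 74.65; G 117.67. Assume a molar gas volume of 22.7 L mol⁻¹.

n(T) = 112.2 / 74.65 = 1.503 mol
n(G) = 269.0 / 117.67 = 2.286 mol
n(Z) = 61.50 / 22.7 = 2.709 mol
n/ν → T: 0.3758, G: 0.5715, Z: 0.6773; T is limiting.
G consumed = (4/4) × 1.503 = 1.503 mol
G remaining = 2.286 − 1.503 = 0.7830 mol
mass = 0.7830 × 117.67 = 92.14 g

92.1 g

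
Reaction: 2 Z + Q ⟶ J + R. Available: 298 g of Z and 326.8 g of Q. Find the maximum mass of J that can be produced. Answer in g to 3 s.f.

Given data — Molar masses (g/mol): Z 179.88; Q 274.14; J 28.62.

n(Z) = 298.0 / 179.88 = 1.657 mol
n(Q) = 326.8 / 274.14 = 1.192 mol
n/ν → Z: 0.8285, Q: 1.192; Z is limiting.
n(J) = (1/2) × 1.657 = 0.8285 mol
mass = 0.8285 × 28.62 = 23.71 g

23.7 g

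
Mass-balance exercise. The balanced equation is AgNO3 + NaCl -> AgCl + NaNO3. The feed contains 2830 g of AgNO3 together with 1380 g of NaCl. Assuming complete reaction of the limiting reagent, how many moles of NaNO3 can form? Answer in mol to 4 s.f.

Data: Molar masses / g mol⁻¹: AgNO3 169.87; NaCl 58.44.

16.66 mol

n(AgNO3) = 2830 / 169.87 = 16.66 mol
n(NaCl) = 1380 / 58.44 = 23.61 mol
n/ν for AgNO3 = 16.66/1 = 16.66
n/ν for NaCl = 23.61/1 = 23.61
Smallest n/ν is AgNO3 → limiting reagent.
n(NaNO3) = (1/1) × 16.66 = 16.66 mol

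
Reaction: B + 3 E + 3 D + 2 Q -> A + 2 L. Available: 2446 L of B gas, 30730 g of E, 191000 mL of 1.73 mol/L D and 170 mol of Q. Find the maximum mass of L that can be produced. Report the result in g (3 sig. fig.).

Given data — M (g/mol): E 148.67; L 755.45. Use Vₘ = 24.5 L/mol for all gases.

104000 g

n(B) = 2446 / 24.5 = 99.84 mol
n(E) = 30730 / 148.67 = 206.7 mol
n(D) = 1.73 × 191000/1000 = 330.4 mol
n(Q) = 170.0 mol
n/ν for B = 99.84/1 = 99.84
n/ν for E = 206.7/3 = 68.90
n/ν for D = 330.4/3 = 110.1
n/ν for Q = 170.0/2 = 85.00
Smallest n/ν is E → limiting reagent.
n(L) = (2/3) × 206.7 = 137.8 mol
mass = 137.8 × 755.45 = 104100 g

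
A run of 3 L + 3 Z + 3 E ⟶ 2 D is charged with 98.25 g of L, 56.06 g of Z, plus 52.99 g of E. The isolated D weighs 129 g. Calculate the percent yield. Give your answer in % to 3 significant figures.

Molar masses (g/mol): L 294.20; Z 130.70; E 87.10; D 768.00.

n(L) = 98.25 / 294.20 = 0.3340 mol
n(Z) = 56.06 / 130.70 = 0.4289 mol
n(E) = 52.99 / 87.10 = 0.6084 mol
n/ν for L = 0.3340/3 = 0.1113
n/ν for Z = 0.4289/3 = 0.1430
n/ν for E = 0.6084/3 = 0.2028
Smallest n/ν is L → limiting reagent.
theoretical n(D) = (2/3) × 0.3340 = 0.2227 mol → 171.0 g
% yield = 129 / 171.0 × 100 = 75.44 %

75.4 %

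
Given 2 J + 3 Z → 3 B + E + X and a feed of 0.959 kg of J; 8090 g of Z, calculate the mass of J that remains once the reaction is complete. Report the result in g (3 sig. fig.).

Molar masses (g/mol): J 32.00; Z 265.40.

309 g

n(J) = 0.9590×1000 / 32.00 = 29.97 mol
n(Z) = 8090 / 265.40 = 30.48 mol
n/ν for J = 29.97/2 = 14.99
n/ν for Z = 30.48/3 = 10.16
Smallest n/ν is Z → limiting reagent.
J consumed = (2/3) × 30.48 = 20.32 mol
J remaining = 29.97 − 20.32 = 9.650 mol
mass = 9.650 × 32.00 = 308.8 g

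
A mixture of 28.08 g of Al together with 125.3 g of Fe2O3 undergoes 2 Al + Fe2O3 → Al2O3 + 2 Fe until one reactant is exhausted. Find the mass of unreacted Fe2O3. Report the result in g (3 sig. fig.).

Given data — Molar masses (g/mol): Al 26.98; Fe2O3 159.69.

n(Al) = 28.08 / 26.98 = 1.041 mol
n(Fe2O3) = 125.3 / 159.69 = 0.7846 mol
n/ν for Al = 1.041/2 = 0.5205
n/ν for Fe2O3 = 0.7846/1 = 0.7846
Smallest n/ν is Al → limiting reagent.
Fe2O3 consumed = (1/2) × 1.041 = 0.5205 mol
Fe2O3 remaining = 0.7846 − 0.5205 = 0.2641 mol
mass = 0.2641 × 159.69 = 42.17 g

42.2 g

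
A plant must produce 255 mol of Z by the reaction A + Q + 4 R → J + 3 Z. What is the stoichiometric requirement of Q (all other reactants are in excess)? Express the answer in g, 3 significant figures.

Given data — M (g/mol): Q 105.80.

8990 g

n(Z) = 255.0 mol
n(Q) = (1/3) × 255.0 = 85.00 mol
mass = 85.00 × 105.80 = 8993 g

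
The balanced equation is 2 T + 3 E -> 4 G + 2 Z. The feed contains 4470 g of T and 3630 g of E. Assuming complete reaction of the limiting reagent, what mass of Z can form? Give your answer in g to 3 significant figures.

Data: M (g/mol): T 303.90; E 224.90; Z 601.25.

6470 g

n(T) = 4470 / 303.90 = 14.71 mol
n(E) = 3630 / 224.90 = 16.14 mol
n/ν for T = 14.71/2 = 7.355
n/ν for E = 16.14/3 = 5.380
Smallest n/ν is E → limiting reagent.
n(Z) = (2/3) × 16.14 = 10.76 mol
mass = 10.76 × 601.25 = 6469 g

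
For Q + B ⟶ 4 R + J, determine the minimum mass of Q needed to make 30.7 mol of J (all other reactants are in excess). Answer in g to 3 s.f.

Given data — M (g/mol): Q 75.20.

2310 g

n(J) = 30.70 mol
n(Q) = (1/1) × 30.70 = 30.70 mol
mass = 30.70 × 75.20 = 2309 g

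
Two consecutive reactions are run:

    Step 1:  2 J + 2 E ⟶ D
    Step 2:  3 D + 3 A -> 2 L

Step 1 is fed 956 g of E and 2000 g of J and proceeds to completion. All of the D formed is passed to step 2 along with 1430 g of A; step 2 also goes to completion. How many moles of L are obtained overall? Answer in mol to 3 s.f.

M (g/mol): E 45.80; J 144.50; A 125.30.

Step 1:
n(E) = 956.0 / 45.80 = 20.87 mol
n(J) = 2000 / 144.50 = 13.84 mol
n/ν → E: 10.44, J: 6.920; J is limiting.
n(D) produced = (1/2) × 13.84 = 6.920 mol
Step 2:
n(D) available = 6.920 mol
n(A) = 1430 / 125.30 = 11.41 mol
n/ν → D: 2.307, A: 3.803; D is limiting.
n(L) = (2/3) × 6.920 = 4.613 mol

4.61 mol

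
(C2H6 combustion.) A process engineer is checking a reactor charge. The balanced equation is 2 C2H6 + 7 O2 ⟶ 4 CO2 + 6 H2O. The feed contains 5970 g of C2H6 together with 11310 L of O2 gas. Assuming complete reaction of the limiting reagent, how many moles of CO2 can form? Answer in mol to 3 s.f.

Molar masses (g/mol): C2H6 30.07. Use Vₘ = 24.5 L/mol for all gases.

n(C2H6) = 5970 / 30.07 = 198.5 mol
n(O2) = 11310 / 24.5 = 461.6 mol
n/ν for C2H6 = 198.5/2 = 99.25
n/ν for O2 = 461.6/7 = 65.94
Smallest n/ν is O2 → limiting reagent.
n(CO2) = (4/7) × 461.6 = 263.8 mol

264 mol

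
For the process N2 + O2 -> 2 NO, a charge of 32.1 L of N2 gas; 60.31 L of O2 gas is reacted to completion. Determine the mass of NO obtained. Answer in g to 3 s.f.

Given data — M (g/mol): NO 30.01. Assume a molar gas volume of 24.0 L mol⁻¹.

n(N2) = 32.10 / 24.0 = 1.338 mol
n(O2) = 60.31 / 24.0 = 2.513 mol
n/ν for N2 = 1.338/1 = 1.338
n/ν for O2 = 2.513/1 = 2.513
Smallest n/ν is N2 → limiting reagent.
n(NO) = (2/1) × 1.338 = 2.676 mol
mass = 2.676 × 30.01 = 80.31 g

80.3 g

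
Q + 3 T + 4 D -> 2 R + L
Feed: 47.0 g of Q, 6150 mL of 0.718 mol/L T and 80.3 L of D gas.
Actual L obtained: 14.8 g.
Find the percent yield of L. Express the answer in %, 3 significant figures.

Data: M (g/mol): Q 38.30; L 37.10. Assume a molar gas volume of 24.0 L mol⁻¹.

n(Q) = 47.00 / 38.30 = 1.227 mol
n(T) = 0.718 × 6150/1000 = 4.416 mol
n(D) = 80.30 / 24.0 = 3.346 mol
n/ν for Q = 1.227/1 = 1.227
n/ν for T = 4.416/3 = 1.472
n/ν for D = 3.346/4 = 0.8365
Smallest n/ν is D → limiting reagent.
theoretical n(L) = (1/4) × 3.346 = 0.8365 mol → 31.03 g
% yield = 14.8 / 31.03 × 100 = 47.70 %

47.7 %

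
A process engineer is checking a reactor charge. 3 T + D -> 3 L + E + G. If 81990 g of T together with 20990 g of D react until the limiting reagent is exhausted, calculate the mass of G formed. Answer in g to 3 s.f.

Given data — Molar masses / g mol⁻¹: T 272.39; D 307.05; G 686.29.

n(T) = 81990 / 272.39 = 301.0 mol
n(D) = 20990 / 307.05 = 68.36 mol
n/ν for T = 301.0/3 = 100.3
n/ν for D = 68.36/1 = 68.36
Smallest n/ν is D → limiting reagent.
n(G) = (1/1) × 68.36 = 68.36 mol
mass = 68.36 × 686.29 = 46910 g

46900 g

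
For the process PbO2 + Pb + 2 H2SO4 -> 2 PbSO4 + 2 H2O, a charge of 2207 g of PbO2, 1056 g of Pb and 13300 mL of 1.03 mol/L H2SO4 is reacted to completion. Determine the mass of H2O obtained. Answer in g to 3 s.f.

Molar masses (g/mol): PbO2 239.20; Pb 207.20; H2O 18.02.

184 g

n(PbO2) = 2207 / 239.20 = 9.227 mol
n(Pb) = 1056 / 207.20 = 5.097 mol
n(H2SO4) = 1.03 × 13300/1000 = 13.70 mol
n/ν for PbO2 = 9.227/1 = 9.227
n/ν for Pb = 5.097/1 = 5.097
n/ν for H2SO4 = 13.70/2 = 6.850
Smallest n/ν is Pb → limiting reagent.
n(H2O) = (2/1) × 5.097 = 10.19 mol
mass = 10.19 × 18.02 = 183.6 g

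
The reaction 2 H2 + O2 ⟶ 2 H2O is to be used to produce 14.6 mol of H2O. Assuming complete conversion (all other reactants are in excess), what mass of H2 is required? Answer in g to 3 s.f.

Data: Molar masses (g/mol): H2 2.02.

29.5 g

n(H2O) = 14.60 mol
n(H2) = (2/2) × 14.60 = 14.60 mol
mass = 14.60 × 2.02 = 29.49 g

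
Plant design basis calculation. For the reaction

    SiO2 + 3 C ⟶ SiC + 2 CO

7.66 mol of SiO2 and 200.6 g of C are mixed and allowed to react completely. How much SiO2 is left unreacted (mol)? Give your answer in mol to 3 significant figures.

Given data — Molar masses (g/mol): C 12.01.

n(SiO2) = 7.660 mol
n(C) = 200.6 / 12.01 = 16.70 mol
n/ν for SiO2 = 7.660/1 = 7.660
n/ν for C = 16.70/3 = 5.567
Smallest n/ν is C → limiting reagent.
SiO2 consumed = (1/3) × 16.70 = 5.567 mol
SiO2 remaining = 7.660 − 5.567 = 2.093 mol

2.09 mol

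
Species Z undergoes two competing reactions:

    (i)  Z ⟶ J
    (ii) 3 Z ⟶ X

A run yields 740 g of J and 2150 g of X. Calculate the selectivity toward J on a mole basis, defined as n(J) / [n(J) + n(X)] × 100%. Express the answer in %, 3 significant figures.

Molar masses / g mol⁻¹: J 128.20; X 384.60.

n(J) = 740 / 128.20 = 5.772 mol
n(X) = 2150 / 384.60 = 5.590 mol
selectivity = 5.772/(5.772+5.590) × 100 = 50.80 %

50.8 %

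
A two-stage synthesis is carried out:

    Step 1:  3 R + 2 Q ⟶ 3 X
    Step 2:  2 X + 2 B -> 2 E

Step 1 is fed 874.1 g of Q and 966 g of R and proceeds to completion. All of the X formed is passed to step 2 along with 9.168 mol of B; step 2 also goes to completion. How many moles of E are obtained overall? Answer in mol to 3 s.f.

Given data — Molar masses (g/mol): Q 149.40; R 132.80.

7.27 mol

Step 1:
n(Q) = 874.1 / 149.40 = 5.851 mol
n(R) = 966.0 / 132.80 = 7.274 mol
n/ν → Q: 2.926, R: 2.425; R is limiting.
n(X) produced = (3/3) × 7.274 = 7.274 mol
Step 2:
n(X) available = 7.274 mol
n(B) = 9.168 mol
n/ν → X: 3.637, B: 4.584; X is limiting.
n(E) = (2/2) × 7.274 = 7.274 mol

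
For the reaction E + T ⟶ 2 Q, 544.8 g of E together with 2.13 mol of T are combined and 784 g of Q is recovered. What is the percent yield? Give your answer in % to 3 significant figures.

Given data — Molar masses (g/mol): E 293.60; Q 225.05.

93.9 %

n(E) = 544.8 / 293.60 = 1.856 mol
n(T) = 2.130 mol
n/ν for E = 1.856/1 = 1.856
n/ν for T = 2.130/1 = 2.130
Smallest n/ν is E → limiting reagent.
theoretical n(Q) = (2/1) × 1.856 = 3.712 mol → 835.4 g
% yield = 784 / 835.4 × 100 = 93.85 %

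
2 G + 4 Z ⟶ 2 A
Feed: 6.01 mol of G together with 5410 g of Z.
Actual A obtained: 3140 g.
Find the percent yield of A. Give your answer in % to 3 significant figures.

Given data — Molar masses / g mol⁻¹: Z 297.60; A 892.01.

n(G) = 6.010 mol
n(Z) = 5410 / 297.60 = 18.18 mol
n/ν for G = 6.010/2 = 3.005
n/ν for Z = 18.18/4 = 4.545
Smallest n/ν is G → limiting reagent.
theoretical n(A) = (2/2) × 6.010 = 6.010 mol → 5361 g
% yield = 3140 / 5361 × 100 = 58.57 %

58.6 %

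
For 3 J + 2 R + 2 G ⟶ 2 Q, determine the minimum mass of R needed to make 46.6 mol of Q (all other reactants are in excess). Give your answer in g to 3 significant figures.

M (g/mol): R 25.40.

1180 g

n(Q) = 46.60 mol
n(R) = (2/2) × 46.60 = 46.60 mol
mass = 46.60 × 25.40 = 1184 g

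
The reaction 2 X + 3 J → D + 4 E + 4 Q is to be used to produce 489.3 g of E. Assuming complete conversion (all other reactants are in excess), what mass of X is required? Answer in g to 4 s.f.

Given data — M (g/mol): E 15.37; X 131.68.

2096 g

n(E) = 489.3 / 15.37 = 31.83 mol
n(X) = (2/4) × 31.83 = 15.92 mol
mass = 15.92 × 131.68 = 2096 g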